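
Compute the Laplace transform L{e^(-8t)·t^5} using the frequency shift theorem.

L{e^(at)·t^n} = n!/(s-a)^(n+1), so L{e^(-8t)·t^5} = 120/(s+8)^6

Final answer: 120/(s+8)^6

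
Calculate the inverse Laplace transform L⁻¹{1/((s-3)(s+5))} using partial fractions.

Decompose: A/(s-3) + B/(s+5). A = 1/8, B = -1/8. f(t) = (e^(3t) - e^(-5t))/8

Final answer: (e^(3t) - e^(-5t))/8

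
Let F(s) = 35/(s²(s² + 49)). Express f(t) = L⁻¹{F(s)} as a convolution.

35/(s²(s² + 49)) = (1/s²)·(35/(s² + 49)) = L{t}·L{5·sin(7t)}. So f(t) = t*(5·sin(7t)) = ∫₀ᵗ 5τ·sin(7(t-τ)) dτ

Final answer: ∫₀ᵗ 5τ·sin(7(t-τ)) dτ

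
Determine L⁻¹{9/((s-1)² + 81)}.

Form: b/((s-a)² + b²) → e^(at)sin(bt). With a=1, b=9

Final answer: e^t·sin(9t)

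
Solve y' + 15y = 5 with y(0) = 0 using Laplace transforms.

sY + 15Y = 5/s. Y = 5/(s(s+15)). Partial fractions: Y = 1/3/s - 1/3/(s+15)

Final answer: y(t) = 1/3(1 - e^(-15t))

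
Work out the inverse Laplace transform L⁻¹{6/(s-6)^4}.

L⁻¹{n!/(s-a)^(n+1)} = t^n·e^(at), so L⁻¹{6/(s-6)^4} = t^3·e^(6t)

Final answer: t^3·e^(6t)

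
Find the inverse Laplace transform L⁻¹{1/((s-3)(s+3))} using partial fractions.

Decompose: A/(s-3) + B/(s+3). A = 1/6, B = -1/6. f(t) = (e^(3t) - e^(-3t))/6

Final answer: (e^(3t) - e^(-3t))/6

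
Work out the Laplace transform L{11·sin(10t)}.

L{sin(ωt)} = ω/(s² + ω²), so L{sin(10t)} = 10/(s² + 100). Then L{11·sin(10t)} = 11·10/(s² + 100) = 110/(s² + 100)

Final answer: 110/(s² + 100)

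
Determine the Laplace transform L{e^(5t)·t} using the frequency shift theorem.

L{e^(at)·t^n} = n!/(s-a)^(n+1), so L{e^(5t)·t} = 1/(s-5)^2

Final answer: 1/(s-5)^2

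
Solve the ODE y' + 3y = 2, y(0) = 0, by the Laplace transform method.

sY + 3Y = 2/s. Y = 2/(s(s+3)). Partial fractions: Y = 2/3/s - 2/3/(s+3)

Final answer: y(t) = 2/3(1 - e^(-3t))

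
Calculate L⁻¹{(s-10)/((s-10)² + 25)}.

Using frequency shift: L⁻¹{(s-a)/((s-a)² + b²)} = e^(at)cos(bt). Here a=10, b=5

Final answer: e^(10t)·cos(5t)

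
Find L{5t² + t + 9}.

L{5t² + t + 9} = 5·2/s³ + 1/s² + 9/s = 10/s³ + 1/s² + 9/s

Final answer: 10/s³ + 1/s² + 9/s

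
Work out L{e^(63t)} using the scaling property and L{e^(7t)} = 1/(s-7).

Using L{f(at)} = (1/a)F(s/a) with a=9 and f(t) = e^(7t): L{e^(63t)} = (1/9) · 1/((s/9)-7) = (1/9) · 9/(s-63) = 1/(s-63)

Final answer: 1/(s-63)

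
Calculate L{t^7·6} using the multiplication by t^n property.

L{6} = 6/s. d^1/ds^1[1/s] = -1/s². d^2/ds^2[1/s] = 2/s^3. d^3/ds^3[1/s] = -6/s^4. d^4/ds^4[1/s] = 24/s^5. d^5/ds^5[1/s] = -120/s^6. d^6/ds^6[1/s] = 720/s^7. d^7/ds^7[1/s] = -5040/s^8. So L{t^7} = (-1)^{7}·-5040/s^8 = 5040/s^8. Then L{t^7·6} = 6·5040/s^8 = 30240/s^8

Final answer: 30240/s^8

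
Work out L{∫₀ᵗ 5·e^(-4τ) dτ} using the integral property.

L{∫₀ᵗ f(τ)dτ} = F(s)/s with F(s) = 5/(s+4), so L{∫₀ᵗ 5·e^(-4τ) dτ} = 5/(s(s+4))

Final answer: 5/(s(s+4))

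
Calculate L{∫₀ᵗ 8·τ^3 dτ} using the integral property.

L{∫₀ᵗ f(τ)dτ} = F(s)/s with f(t) = 8t^3. F(s) = 48/s^4, so L{∫₀ᵗ 8·τ^3 dτ} = (48/s^4)/s = 48/s^5. (Check: ∫₀ᵗ 8·τ^3 dτ = 8t^4/4.)

Final answer: 48/s^5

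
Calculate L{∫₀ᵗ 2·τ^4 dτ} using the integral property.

L{∫₀ᵗ f(τ)dτ} = F(s)/s with f(t) = 2t^4. F(s) = 48/s^5, so L{∫₀ᵗ 2·τ^4 dτ} = (48/s^5)/s = 48/s^6. (Check: ∫₀ᵗ 2·τ^4 dτ = 2t^5/5.)

Final answer: 48/s^6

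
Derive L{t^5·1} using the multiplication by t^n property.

L{1} = 1/s. d^1/ds^1[1/s] = -1/s². d^2/ds^2[1/s] = 2/s^3. d^3/ds^3[1/s] = -6/s^4. d^4/ds^4[1/s] = 24/s^5. d^5/ds^5[1/s] = -120/s^6. So L{t^5} = (-1)^{5}·-120/s^6 = 120/s^6

Final answer: 120/s^6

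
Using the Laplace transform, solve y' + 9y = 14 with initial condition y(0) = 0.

sY + 9Y = 14/s. Y = 14/(s(s+9)). Partial fractions: Y = 14/9/s - 14/9/(s+9)

Final answer: y(t) = 14/9(1 - e^(-9t))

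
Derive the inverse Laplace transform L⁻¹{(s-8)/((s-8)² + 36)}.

Using frequency shift, L⁻¹{(s-8)/((s-8)² + 36)} = e^(8t)·cos(6t)

Final answer: e^(8t)·cos(6t)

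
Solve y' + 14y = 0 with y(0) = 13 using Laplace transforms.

L{y'} + 14L{y} = 0. sY - 13 + 14Y = 0. Y(s+14) = 13. Y = 13/(s+14)

Final answer: y(t) = 13e^(-14t)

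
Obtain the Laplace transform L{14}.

L{14} = 14 · L{1} = 14/s

Final answer: 14/s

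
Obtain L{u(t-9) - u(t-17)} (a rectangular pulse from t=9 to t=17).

L{u(t-a)} = e^(-as)/s. L{u(t-9) - u(t-17)} = (e^(-9s) - e^(-17s))/s

Final answer: (e^(-9s) - e^(-17s))/s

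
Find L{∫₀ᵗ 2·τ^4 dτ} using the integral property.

L{∫₀ᵗ f(τ)dτ} = F(s)/s with f(t) = 2t^4. F(s) = 48/s^5, so L{∫₀ᵗ 2·τ^4 dτ} = (48/s^5)/s = 48/s^6. (Check: ∫₀ᵗ 2·τ^4 dτ = 2t^5/5.)

Final answer: 48/s^6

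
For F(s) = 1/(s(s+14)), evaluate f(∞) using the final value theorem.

f(∞) = lim_{s→0} s·1/(s(s+14)) = lim_{s→0} 1/(s+14) = 1/14 = 1/14

Final answer: 1/14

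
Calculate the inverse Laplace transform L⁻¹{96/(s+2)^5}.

L⁻¹{n!/(s-a)^(n+1)} = t^n·e^(at) with n=4, a=-2. So L⁻¹{24/(s+2)^5} = t^4·e^(-2t), and L⁻¹{96/(s+2)^5} = (96/24)·t^4·e^(-2t) = 4·t^4·e^(-2t)

Final answer: 4·t^4·e^(-2t)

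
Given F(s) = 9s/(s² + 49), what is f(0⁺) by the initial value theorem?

f(0⁺) = lim_{s→∞} s·9s/(s² + 49) = lim_{s→∞} 9s²/(s² + 49) = 9

Final answer: 9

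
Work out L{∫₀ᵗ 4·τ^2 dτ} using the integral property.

L{∫₀ᵗ f(τ)dτ} = F(s)/s with f(t) = 4t^2. F(s) = 8/s^3, so L{∫₀ᵗ 4·τ^2 dτ} = (8/s^3)/s = 8/s^4. (Check: ∫₀ᵗ 4·τ^2 dτ = 4t^3/3.)

Final answer: 8/s^4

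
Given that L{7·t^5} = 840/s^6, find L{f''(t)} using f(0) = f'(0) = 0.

L{f''(t)} = s²F(s) - sf(0) - f'(0) = s²·840/s^6 - 0 - 0 = 840/s^4

Final answer: 840/s^4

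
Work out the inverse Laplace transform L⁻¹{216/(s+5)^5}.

L⁻¹{n!/(s-a)^(n+1)} = t^n·e^(at) with n=4, a=-5. So L⁻¹{24/(s+5)^5} = t^4·e^(-5t), and L⁻¹{216/(s+5)^5} = (216/24)·t^4·e^(-5t) = 9·t^4·e^(-5t)

Final answer: 9·t^4·e^(-5t)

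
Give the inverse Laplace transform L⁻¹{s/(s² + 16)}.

L⁻¹{s/(s² + 16)} = cos(4t)

Final answer: cos(4t)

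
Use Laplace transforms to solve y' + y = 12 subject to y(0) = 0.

sY + Y = 12/s. Y = 12/(s(s+1)). Partial fractions: Y = 12/s - 12/(s+1)

Final answer: y(t) = 12(1 - e^(-t))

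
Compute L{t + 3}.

L{t + 3} = L{t} + 3·L{1} = 1/s² + 3/s

Final answer: 1/s² + 3/s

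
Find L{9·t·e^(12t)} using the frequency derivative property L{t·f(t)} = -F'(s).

L{e^(12t)} = 1/(s-12). By frequency derivative: L{t·e^(12t)} = -d/ds[1/(s-12)] = -(-1)/(s-12)² = 1/(s-12)². Then L{9·t·e^(12t)} = 9·1/(s-12)² = 9/(s-12)²

Final answer: 9/(s-12)²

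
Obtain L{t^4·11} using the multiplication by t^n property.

L{11} = 11/s. d^1/ds^1[1/s] = -1/s². d^2/ds^2[1/s] = 2/s^3. d^3/ds^3[1/s] = -6/s^4. d^4/ds^4[1/s] = 24/s^5. So L{t^4} = (-1)^{4}·24/s^5 = 24/s^5. Then L{t^4·11} = 11·24/s^5 = 264/s^5

Final answer: 264/s^5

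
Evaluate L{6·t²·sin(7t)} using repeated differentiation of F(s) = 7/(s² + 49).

F(s) = 7/(s² + 49). F'(s) = -14s/(s² + 49)². F''(s) = -14(49 - 3s²)/(s² + 49)³ = (42s² - 686)/(s² + 49)³. So L{t²·sin(7t)} = (-1)² F''(s) = (42s² - 686)/(s² + 49)³. Then L{6·t²·sin(7t)} = 6·(42s² - 686)/(s² + 49)³ = (252s² - 4116)/(s² + 49)³

Final answer: (252s² - 4116)/(s² + 49)³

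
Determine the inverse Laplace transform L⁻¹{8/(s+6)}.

L⁻¹{1/(s-a)} = e^(at), so L⁻¹{1/(s+6)} = e^(-6t), and L⁻¹{8/(s+6)} = 8·e^(-6t)

Final answer: 8·e^(-6t)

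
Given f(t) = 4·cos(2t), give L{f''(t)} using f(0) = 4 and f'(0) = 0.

F(s) = 4s/(s² + 4). L{f''(t)} = s²F(s) - sf(0) - f'(0) = 4s³/(s² + 4) - 4s = (4s³ - 4s(s² + 4))/(s² + 4) = -16s/(s² + 4)

Final answer: -16s/(s² + 4)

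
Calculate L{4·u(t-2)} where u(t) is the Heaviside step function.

L{u(t-a)} = e^(-as)/s. Here a=2, so L{u(t-2)} = e^(-2s)/s, and L{4·u(t-2)} = 4·e^(-2s)/s

Final answer: 4·e^(-2s)/s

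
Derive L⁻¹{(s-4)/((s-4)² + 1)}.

Using frequency shift: L⁻¹{(s-a)/((s-a)² + b²)} = e^(at)cos(bt). Here a=4, b=1

Final answer: e^(4t)·cos(t)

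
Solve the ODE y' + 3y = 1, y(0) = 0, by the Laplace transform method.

sY + 3Y = 1/s. Y = 1/(s(s+3)). Partial fractions: Y = 1/3/s - 1/3/(s+3)

Final answer: y(t) = 1/3(1 - e^(-3t))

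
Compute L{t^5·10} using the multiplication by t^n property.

L{10} = 10/s. d^1/ds^1[1/s] = -1/s². d^2/ds^2[1/s] = 2/s^3. d^3/ds^3[1/s] = -6/s^4. d^4/ds^4[1/s] = 24/s^5. d^5/ds^5[1/s] = -120/s^6. So L{t^5} = (-1)^{5}·-120/s^6 = 120/s^6. Then L{t^5·10} = 10·120/s^6 = 1200/s^6

Final answer: 1200/s^6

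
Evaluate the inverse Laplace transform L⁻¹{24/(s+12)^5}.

L⁻¹{n!/(s-a)^(n+1)} = t^n·e^(at) with n=4, a=-12. So L⁻¹{24/(s+12)^5} = t^4·e^(-12t)

Final answer: t^4·e^(-12t)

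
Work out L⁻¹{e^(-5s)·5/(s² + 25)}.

L⁻¹{5/(s² + 25)} = sin(5t). By the time shift theorem, L⁻¹{e^(-as)F(s)} = u(t-a)f(t-a) with a=5, so L⁻¹{e^(-5s)·5/(s² + 25)} = u(t-5)·sin(5(t-5))

Final answer: u(t-5)·sin(5(t-5))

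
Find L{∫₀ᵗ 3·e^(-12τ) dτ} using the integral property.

L{∫₀ᵗ f(τ)dτ} = F(s)/s with F(s) = 3/(s+12), so L{∫₀ᵗ 3·e^(-12τ) dτ} = 3/(s(s+12))

Final answer: 3/(s(s+12))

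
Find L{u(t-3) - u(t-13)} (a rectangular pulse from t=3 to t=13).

L{u(t-a)} = e^(-as)/s. L{u(t-3) - u(t-13)} = (e^(-3s) - e^(-13s))/s

Final answer: (e^(-3s) - e^(-13s))/s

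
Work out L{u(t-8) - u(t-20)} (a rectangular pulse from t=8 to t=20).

L{u(t-a)} = e^(-as)/s. L{u(t-8) - u(t-20)} = (e^(-8s) - e^(-20s))/s

Final answer: (e^(-8s) - e^(-20s))/s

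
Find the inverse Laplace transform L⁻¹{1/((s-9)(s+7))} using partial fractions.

Decompose: A/(s-9) + B/(s+7). A = 1/16, B = -1/16. f(t) = (e^(9t) - e^(-7t))/16

Final answer: (e^(9t) - e^(-7t))/16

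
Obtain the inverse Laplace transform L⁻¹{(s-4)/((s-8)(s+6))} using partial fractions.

Using partial fractions, f(t) = (4e^(8t) + 10e^(-6t))/14

Final answer: (4e^(8t) + 10e^(-6t))/14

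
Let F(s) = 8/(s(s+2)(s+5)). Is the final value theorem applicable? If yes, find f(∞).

Poles of sF(s) = 8/((s+2)(s+5)) are at s = -2 and s = -5, both in the left half-plane. Theorem applies. f(∞) = lim_{s→0} sF(s) = 8/(2·5) = 4/5

Final answer: 4/5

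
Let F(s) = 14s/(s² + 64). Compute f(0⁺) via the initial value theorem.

f(0⁺) = lim_{s→∞} s·14s/(s² + 64) = lim_{s→∞} 14s²/(s² + 64) = 14

Final answer: 14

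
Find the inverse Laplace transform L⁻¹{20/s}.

L⁻¹{c/s} = c, so L⁻¹{20/s} = 20

Final answer: 20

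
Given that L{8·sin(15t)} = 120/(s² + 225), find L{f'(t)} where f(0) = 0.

L{f'(t)} = s·F(s) - f(0) = s·120/(s² + 225) - 0 = 120s/(s² + 225)

Final answer: 120s/(s² + 225)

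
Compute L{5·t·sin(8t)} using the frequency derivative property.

L{sin(8t)} = 8/(s² + 64). By L{t·f(t)} = -F'(s): -d/ds[8/(s² + 64)] = -(8)·(-2s)/(s² + 64)² = 16s/(s² + 64)². Then L{5·t·sin(8t)} = 5·16s/(s² + 64)² = 80s/(s² + 64)²

Final answer: 80s/(s² + 64)²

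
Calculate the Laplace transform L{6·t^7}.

L{t^n} = n!/s^(n+1), so L{t^7} = 5040/s^8. Then L{6·t^7} = 6·5040/s^8 = 30240/s^8

Final answer: 30240/s^8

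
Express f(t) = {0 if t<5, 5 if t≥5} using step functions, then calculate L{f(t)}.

f(t) = 5·u(t-5). L{u(t-5)} = e^(-5s)/s, so L{f(t)} = 5·e^(-5s)/s

Final answer: 5·e^(-5s)/s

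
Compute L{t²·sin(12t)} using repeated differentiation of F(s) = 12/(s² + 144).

F(s) = 12/(s² + 144). F'(s) = -24s/(s² + 144)². F''(s) = -24(144 - 3s²)/(s² + 144)³ = (72s² - 3456)/(s² + 144)³. So L{t²·sin(12t)} = (-1)² F''(s) = (72s² - 3456)/(s² + 144)³

Final answer: (72s² - 3456)/(s² + 144)³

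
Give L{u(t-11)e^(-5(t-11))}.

u(t-a)f(t-a) with f(t)=e^(-5t). L{e^(-5t)} = 1/(s+5). By time shift: e^(-11s)/(s+5)

Final answer: e^(-11s)/(s+5)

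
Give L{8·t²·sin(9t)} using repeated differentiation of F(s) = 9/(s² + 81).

F(s) = 9/(s² + 81). F'(s) = -18s/(s² + 81)². F''(s) = -18(81 - 3s²)/(s² + 81)³ = (54s² - 1458)/(s² + 81)³. So L{t²·sin(9t)} = (-1)² F''(s) = (54s² - 1458)/(s² + 81)³. Then L{8·t²·sin(9t)} = 8·(54s² - 1458)/(s² + 81)³ = (432s² - 11664)/(s² + 81)³

Final answer: (432s² - 11664)/(s² + 81)³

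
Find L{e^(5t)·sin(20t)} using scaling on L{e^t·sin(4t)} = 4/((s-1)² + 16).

Scaling with a=5: L{e^(5t)·sin(20t)} = (1/5) · 4/((s/5-1)² + 16). Simplifying: 20/((s-5)² + 400)

Final answer: 20/((s-5)² + 400)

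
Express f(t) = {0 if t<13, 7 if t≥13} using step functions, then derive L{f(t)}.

f(t) = 7·u(t-13). L{u(t-13)} = e^(-13s)/s, so L{f(t)} = 7·e^(-13s)/s

Final answer: 7·e^(-13s)/s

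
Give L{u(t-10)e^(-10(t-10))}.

u(t-a)f(t-a) with f(t)=e^(-10t). L{e^(-10t)} = 1/(s+10). By time shift: e^(-10s)/(s+10)

Final answer: e^(-10s)/(s+10)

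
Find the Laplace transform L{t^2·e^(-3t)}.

L{t^n·e^(at)} = n!/(s-a)^(n+1), so L{t^2·e^(-3t)} = 2/(s+3)^3

Final answer: 2/(s+3)^3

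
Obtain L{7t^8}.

L{t^n} = n!/s^(n+1). So L{7t^8} = 7·8!/s^9 = 282240/s^9

Final answer: 282240/s^9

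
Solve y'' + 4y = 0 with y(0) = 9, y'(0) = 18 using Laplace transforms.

L{y''} + 4L{y} = 0. s²Y - 9s - 18 + 4Y = 0. Y(s² + 4) = 9s + 18. Y = (9s + 18)/(s² + 4). Inverting: y(t) = 9cos(2t) + 9sin(2t)

Final answer: y(t) = 9cos(2t) + 9sin(2t)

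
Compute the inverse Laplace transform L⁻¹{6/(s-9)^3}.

L⁻¹{n!/(s-a)^(n+1)} = t^n·e^(at) with n=2, a=9. So L⁻¹{2/(s-9)^3} = t^2·e^(9t), and L⁻¹{6/(s-9)^3} = (6/2)·t^2·e^(9t) = 3·t^2·e^(9t)

Final answer: 3·t^2·e^(9t)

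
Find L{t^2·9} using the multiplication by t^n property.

L{9} = 9/s. d^1/ds^1[1/s] = -1/s². d^2/ds^2[1/s] = 2/s^3. So L{t^2} = (-1)^{2}·2/s^3 = 2/s^3. Then L{t^2·9} = 9·2/s^3 = 18/s^3

Final answer: 18/s^3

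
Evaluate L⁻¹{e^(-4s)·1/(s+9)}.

L⁻¹{1/(s+9)} = e^(-9t). By the time shift theorem, L⁻¹{e^(-as)F(s)} = u(t-a)f(t-a) with a=4, so L⁻¹{e^(-4s)·1/(s+9)} = u(t-4)·e^(-9(t-4))

Final answer: u(t-4)·e^(-9(t-4))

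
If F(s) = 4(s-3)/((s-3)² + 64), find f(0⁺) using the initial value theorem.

f(0⁺) = lim_{s→∞} sF(s) = lim_{s→∞} 4s(s-3)/((s-3)² + 64) = 4

Final answer: 4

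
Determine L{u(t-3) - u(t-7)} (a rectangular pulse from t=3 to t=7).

L{u(t-a)} = e^(-as)/s. L{u(t-3) - u(t-7)} = (e^(-3s) - e^(-7s))/s

Final answer: (e^(-3s) - e^(-7s))/s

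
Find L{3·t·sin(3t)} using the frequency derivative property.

L{sin(3t)} = 3/(s² + 9). By L{t·f(t)} = -F'(s): -d/ds[3/(s² + 9)] = -(3)·(-2s)/(s² + 9)² = 6s/(s² + 9)². Then L{3·t·sin(3t)} = 3·6s/(s² + 9)² = 18s/(s² + 9)²

Final answer: 18s/(s² + 9)²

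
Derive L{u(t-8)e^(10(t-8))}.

u(t-a)f(t-a) with f(t)=e^(10t). L{e^(10t)} = 1/(s-10). By time shift: e^(-8s)/(s-10)

Final answer: e^(-8s)/(s-10)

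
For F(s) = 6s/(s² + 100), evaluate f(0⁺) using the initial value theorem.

f(0⁺) = lim_{s→∞} s·6s/(s² + 100) = lim_{s→∞} 6s²/(s² + 100) = 6

Final answer: 6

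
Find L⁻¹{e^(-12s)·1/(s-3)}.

L⁻¹{1/(s-3)} = e^(3t). By the time shift theorem, L⁻¹{e^(-as)F(s)} = u(t-a)f(t-a) with a=12, so L⁻¹{e^(-12s)·1/(s-3)} = u(t-12)·e^(3(t-12))

Final answer: u(t-12)·e^(3(t-12))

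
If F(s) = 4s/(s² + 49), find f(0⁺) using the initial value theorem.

f(0⁺) = lim_{s→∞} s·4s/(s² + 49) = lim_{s→∞} 4s²/(s² + 49) = 4

Final answer: 4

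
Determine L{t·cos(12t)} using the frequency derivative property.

L{cos(12t)} = s/(s² + 144). Derivative: d/ds[s/(s² + 144)] = [(s² + 144) - s·2s]/(s² + 144)² = (144 - s²)/(s² + 144)². So L{t·cos(12t)} = -F'(s) = (s² - 144)/(s² + 144)²

Final answer: (s² - 144)/(s² + 144)²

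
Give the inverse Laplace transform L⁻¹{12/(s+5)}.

L⁻¹{1/(s-a)} = e^(at), so L⁻¹{1/(s+5)} = e^(-5t), and L⁻¹{12/(s+5)} = 12·e^(-5t)

Final answer: 12·e^(-5t)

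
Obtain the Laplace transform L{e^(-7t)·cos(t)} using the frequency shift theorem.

Frequency shift: L{e^(at)f(t)} = F(s-a). L{e^(-7t)·cos(t)} = (s+7)/((s+7)² + 1)

Final answer: (s+7)/((s+7)² + 1)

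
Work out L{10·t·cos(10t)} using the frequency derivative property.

L{cos(10t)} = s/(s² + 100). Derivative: d/ds[s/(s² + 100)] = [(s² + 100) - s·2s]/(s² + 100)² = (100 - s²)/(s² + 100)². So L{t·cos(10t)} = -F'(s) = (s² - 100)/(s² + 100)². Then L{10·t·cos(10t)} = 10·(s² - 100)/(s² + 100)²

Final answer: 10·(s² - 100)/(s² + 100)²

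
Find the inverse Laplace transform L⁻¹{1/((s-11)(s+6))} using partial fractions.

Decompose: A/(s-11) + B/(s+6). A = 1/17, B = -1/17. f(t) = (e^(11t) - e^(-6t))/17

Final answer: (e^(11t) - e^(-6t))/17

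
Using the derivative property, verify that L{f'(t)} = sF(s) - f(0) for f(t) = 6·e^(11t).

f'(t) = 66e^(11t). Direct: L{f'(t)} = 66/(s-11). Property: s·6/(s-11) - 6 = (6s - 6(s-11))/(s-11) = 66/(s-11). ✓

Final answer: 66/(s-11)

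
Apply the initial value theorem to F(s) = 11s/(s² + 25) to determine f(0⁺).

f(0⁺) = lim_{s→∞} s·11s/(s² + 25) = lim_{s→∞} 11s²/(s² + 25) = 11

Final answer: 11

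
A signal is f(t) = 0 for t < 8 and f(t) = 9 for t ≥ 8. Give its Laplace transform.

f(t) = 9·u(t-8). L{u(t-8)} = e^(-8s)/s, so L{f(t)} = 9·e^(-8s)/s

Final answer: 9·e^(-8s)/s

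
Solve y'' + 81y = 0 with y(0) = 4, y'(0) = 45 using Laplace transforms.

L{y''} + 81L{y} = 0. s²Y - 4s - 45 + 81Y = 0. Y(s² + 81) = 4s + 45. Y = (4s + 45)/(s² + 81). Inverting: y(t) = 4cos(9t) + 5sin(9t)

Final answer: y(t) = 4cos(9t) + 5sin(9t)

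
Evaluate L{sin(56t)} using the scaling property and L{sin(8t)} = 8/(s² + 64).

Using L{f(at)} = (1/a)F(s/a) with a=7: L{sin(56t)} = (1/7) · 8/((s/7)² + 64) = (1/7) · 8·49/(s² + 3136) = 56/(s² + 3136)

Final answer: 56/(s² + 3136)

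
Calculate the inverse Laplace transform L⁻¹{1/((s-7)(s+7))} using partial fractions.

Decompose: A/(s-7) + B/(s+7). A = 1/14, B = -1/14. f(t) = (e^(7t) - e^(-7t))/14

Final answer: (e^(7t) - e^(-7t))/14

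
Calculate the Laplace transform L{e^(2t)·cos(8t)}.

L{e^(at)·cos(ωt)} = (s-a)/((s-a)² + ω²), so L{e^(2t)·cos(8t)} = (s-2)/((s-2)² + 64)

Final answer: (s-2)/((s-2)² + 64)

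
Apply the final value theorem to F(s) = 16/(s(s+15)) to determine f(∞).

f(∞) = lim_{s→0} s·16/(s(s+15)) = lim_{s→0} 16/(s+15) = 16/15 = 16/15

Final answer: 16/15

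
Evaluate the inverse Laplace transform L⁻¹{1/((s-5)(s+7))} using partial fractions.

Decompose: A/(s-5) + B/(s+7). A = 1/12, B = -1/12. f(t) = (e^(5t) - e^(-7t))/12

Final answer: (e^(5t) - e^(-7t))/12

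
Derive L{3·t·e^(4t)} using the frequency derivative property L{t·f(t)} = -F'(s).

L{e^(4t)} = 1/(s-4). By frequency derivative: L{t·e^(4t)} = -d/ds[1/(s-4)] = -(-1)/(s-4)² = 1/(s-4)². Then L{3·t·e^(4t)} = 3·1/(s-4)² = 3/(s-4)²

Final answer: 3/(s-4)²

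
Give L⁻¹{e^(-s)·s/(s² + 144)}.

L⁻¹{s/(s² + 144)} = cos(12t). By the time shift theorem, L⁻¹{e^(-as)F(s)} = u(t-a)f(t-a) with a=1, so L⁻¹{e^(-s)·s/(s² + 144)} = u(t-1)·cos(12(t-1))

Final answer: u(t-1)·cos(12(t-1))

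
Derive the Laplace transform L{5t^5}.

L{5t^5} = 5 · L{t^5} = 5 · 120/s^6 = 600/s^6

Final answer: 600/s^6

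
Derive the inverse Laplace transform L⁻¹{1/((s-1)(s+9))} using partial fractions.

Decompose: A/(s-1) + B/(s+9). A = 1/10, B = -1/10. f(t) = (e^t - e^(-9t))/10

Final answer: (e^t - e^(-9t))/10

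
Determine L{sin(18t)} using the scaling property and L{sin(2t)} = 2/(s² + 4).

Using L{f(at)} = (1/a)F(s/a) with a=9: L{sin(18t)} = (1/9) · 2/((s/9)² + 4) = (1/9) · 2·81/(s² + 324) = 18/(s² + 324)

Final answer: 18/(s² + 324)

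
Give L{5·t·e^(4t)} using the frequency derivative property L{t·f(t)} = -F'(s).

L{e^(4t)} = 1/(s-4). By frequency derivative: L{t·e^(4t)} = -d/ds[1/(s-4)] = -(-1)/(s-4)² = 1/(s-4)². Then L{5·t·e^(4t)} = 5·1/(s-4)² = 5/(s-4)²

Final answer: 5/(s-4)²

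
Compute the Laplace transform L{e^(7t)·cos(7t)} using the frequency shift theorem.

Frequency shift: L{e^(at)f(t)} = F(s-a). L{e^(7t)·cos(7t)} = (s-7)/((s-7)² + 49)

Final answer: (s-7)/((s-7)² + 49)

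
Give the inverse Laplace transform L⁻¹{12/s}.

L⁻¹{c/s} = c, so L⁻¹{12/s} = 12

Final answer: 12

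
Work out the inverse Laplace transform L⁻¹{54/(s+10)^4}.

L⁻¹{n!/(s-a)^(n+1)} = t^n·e^(at) with n=3, a=-10. So L⁻¹{6/(s+10)^4} = t^3·e^(-10t), and L⁻¹{54/(s+10)^4} = (54/6)·t^3·e^(-10t) = 9·t^3·e^(-10t)

Final answer: 9·t^3·e^(-10t)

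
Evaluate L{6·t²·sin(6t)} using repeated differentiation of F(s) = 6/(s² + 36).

F(s) = 6/(s² + 36). F'(s) = -12s/(s² + 36)². F''(s) = -12(36 - 3s²)/(s² + 36)³ = (36s² - 432)/(s² + 36)³. So L{t²·sin(6t)} = (-1)² F''(s) = (36s² - 432)/(s² + 36)³. Then L{6·t²·sin(6t)} = 6·(36s² - 432)/(s² + 36)³ = (216s² - 2592)/(s² + 36)³

Final answer: (216s² - 2592)/(s² + 36)³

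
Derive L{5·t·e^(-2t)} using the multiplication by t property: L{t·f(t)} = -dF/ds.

Using L{t^n·e^(at)} = n!/(s-a)^(n+1), L{t·e^(-2t)} = 1/(s+2)^2, so L{5·t·e^(-2t)} = 5·1/(s+2)^2 = 5/(s+2)^2

Final answer: 5/(s+2)^2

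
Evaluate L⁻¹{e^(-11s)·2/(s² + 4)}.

L⁻¹{2/(s² + 4)} = sin(2t). By the time shift theorem, L⁻¹{e^(-as)F(s)} = u(t-a)f(t-a) with a=11, so L⁻¹{e^(-11s)·2/(s² + 4)} = u(t-11)·sin(2(t-11))

Final answer: u(t-11)·sin(2(t-11))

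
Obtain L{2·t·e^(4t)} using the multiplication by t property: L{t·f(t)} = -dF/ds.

Using L{t^n·e^(at)} = n!/(s-a)^(n+1), L{t·e^(4t)} = 1/(s-4)^2, so L{2·t·e^(4t)} = 2·1/(s-4)^2 = 2/(s-4)^2

Final answer: 2/(s-4)^2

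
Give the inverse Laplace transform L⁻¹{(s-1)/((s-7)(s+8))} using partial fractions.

Using partial fractions, f(t) = (6e^(7t) + 9e^(-8t))/15

Final answer: (6e^(7t) + 9e^(-8t))/15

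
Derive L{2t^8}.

L{t^n} = n!/s^(n+1). So L{2t^8} = 2·8!/s^9 = 80640/s^9

Final answer: 80640/s^9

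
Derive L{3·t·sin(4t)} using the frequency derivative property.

L{sin(4t)} = 4/(s² + 16). By L{t·f(t)} = -F'(s): -d/ds[4/(s² + 16)] = -(4)·(-2s)/(s² + 16)² = 8s/(s² + 16)². Then L{3·t·sin(4t)} = 3·8s/(s² + 16)² = 24s/(s² + 16)²

Final answer: 24s/(s² + 16)²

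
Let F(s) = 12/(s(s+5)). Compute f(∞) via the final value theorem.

f(∞) = lim_{s→0} s·12/(s(s+5)) = lim_{s→0} 12/(s+5) = 12/5 = 12/5

Final answer: 12/5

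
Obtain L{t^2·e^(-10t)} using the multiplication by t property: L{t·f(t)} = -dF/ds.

Using L{t^n·e^(at)} = n!/(s-a)^(n+1), L{t^2·e^(-10t)} = 2/(s+10)^3

Final answer: 2/(s+10)^3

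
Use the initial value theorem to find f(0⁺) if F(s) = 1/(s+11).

f(0⁺) = lim_{s→∞} s·1/(s+11) = lim_{s→∞} s/(s+11) = 1

Final answer: 1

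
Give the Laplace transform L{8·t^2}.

L{t^n} = n!/s^(n+1), so L{t^2} = 2/s^3. Then L{8·t^2} = 8·2/s^3 = 16/s^3

Final answer: 16/s^3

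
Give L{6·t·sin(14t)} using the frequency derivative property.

L{sin(14t)} = 14/(s² + 196). By L{t·f(t)} = -F'(s): -d/ds[14/(s² + 196)] = -(14)·(-2s)/(s² + 196)² = 28s/(s² + 196)². Then L{6·t·sin(14t)} = 6·28s/(s² + 196)² = 168s/(s² + 196)²

Final answer: 168s/(s² + 196)²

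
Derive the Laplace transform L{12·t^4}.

L{t^n} = n!/s^(n+1), so L{t^4} = 24/s^5. Then L{12·t^4} = 12·24/s^5 = 288/s^5

Final answer: 288/s^5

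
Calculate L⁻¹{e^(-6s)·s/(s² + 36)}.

L⁻¹{s/(s² + 36)} = cos(6t). By the time shift theorem, L⁻¹{e^(-as)F(s)} = u(t-a)f(t-a) with a=6, so L⁻¹{e^(-6s)·s/(s² + 36)} = u(t-6)·cos(6(t-6))

Final answer: u(t-6)·cos(6(t-6))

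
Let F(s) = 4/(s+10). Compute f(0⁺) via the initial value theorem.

f(0⁺) = lim_{s→∞} s·4/(s+10) = lim_{s→∞} 4s/(s+10) = 4

Final answer: 4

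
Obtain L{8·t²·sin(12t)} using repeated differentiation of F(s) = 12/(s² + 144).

F(s) = 12/(s² + 144). F'(s) = -24s/(s² + 144)². F''(s) = -24(144 - 3s²)/(s² + 144)³ = (72s² - 3456)/(s² + 144)³. So L{t²·sin(12t)} = (-1)² F''(s) = (72s² - 3456)/(s² + 144)³. Then L{8·t²·sin(12t)} = 8·(72s² - 3456)/(s² + 144)³ = (576s² - 27648)/(s² + 144)³

Final answer: (576s² - 27648)/(s² + 144)³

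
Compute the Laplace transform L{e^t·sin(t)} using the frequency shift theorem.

Frequency shift: L{e^(at)f(t)} = F(s-a). L{e^t·sin(t)} = 1/((s-1)² + 1)

Final answer: 1/((s-1)² + 1)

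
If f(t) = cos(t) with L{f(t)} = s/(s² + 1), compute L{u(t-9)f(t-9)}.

Time shift theorem: L{u(t-a)f(t-a)} = e^(-as)F(s). Here a=9, F(s) = s/(s² + 1), so L{u(t-9)f(t-9)} = e^(-9s)·s/(s² + 1)

Final answer: e^(-9s)·s/(s² + 1)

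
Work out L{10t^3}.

L{t^n} = n!/s^(n+1). So L{10t^3} = 10·3!/s^4 = 60/s^4

Final answer: 60/s^4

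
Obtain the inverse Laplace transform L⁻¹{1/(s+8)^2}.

L⁻¹{n!/(s-a)^(n+1)} = t^n·e^(at), so L⁻¹{1/(s+8)^2} = t·e^(-8t)

Final answer: t·e^(-8t)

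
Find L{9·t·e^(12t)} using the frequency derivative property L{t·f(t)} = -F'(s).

L{e^(12t)} = 1/(s-12). By frequency derivative: L{t·e^(12t)} = -d/ds[1/(s-12)] = -(-1)/(s-12)² = 1/(s-12)². Then L{9·t·e^(12t)} = 9·1/(s-12)² = 9/(s-12)²

Final answer: 9/(s-12)²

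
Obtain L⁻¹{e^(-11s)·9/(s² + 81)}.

L⁻¹{9/(s² + 81)} = sin(9t). By the time shift theorem, L⁻¹{e^(-as)F(s)} = u(t-a)f(t-a) with a=11, so L⁻¹{e^(-11s)·9/(s² + 81)} = u(t-11)·sin(9(t-11))

Final answer: u(t-11)·sin(9(t-11))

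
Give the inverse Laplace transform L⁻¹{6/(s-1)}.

L⁻¹{1/(s-a)} = e^(at), so L⁻¹{1/(s-1)} = e^t, and L⁻¹{6/(s-1)} = 6·e^t

Final answer: 6·e^t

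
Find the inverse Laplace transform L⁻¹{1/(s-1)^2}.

L⁻¹{n!/(s-a)^(n+1)} = t^n·e^(at), so L⁻¹{1/(s-1)^2} = t·e^t

Final answer: t·e^t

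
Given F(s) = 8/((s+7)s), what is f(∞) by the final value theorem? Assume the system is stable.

f(∞) = lim_{s→0} sF(s) = lim_{s→0} 8/(s+7) = 8/7

Final answer: 8/7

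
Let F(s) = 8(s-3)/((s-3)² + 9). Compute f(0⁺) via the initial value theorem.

f(0⁺) = lim_{s→∞} sF(s) = lim_{s→∞} 8s(s-3)/((s-3)² + 9) = 8

Final answer: 8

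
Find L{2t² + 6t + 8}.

L{2t² + 6t + 8} = 2·2/s³ + 6/s² + 8/s = 4/s³ + 6/s² + 8/s

Final answer: 4/s³ + 6/s² + 8/s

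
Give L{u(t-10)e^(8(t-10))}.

u(t-a)f(t-a) with f(t)=e^(8t). L{e^(8t)} = 1/(s-8). By time shift: e^(-10s)/(s-8)

Final answer: e^(-10s)/(s-8)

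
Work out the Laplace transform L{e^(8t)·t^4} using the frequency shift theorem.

L{e^(at)·t^n} = n!/(s-a)^(n+1), so L{e^(8t)·t^4} = 24/(s-8)^5

Final answer: 24/(s-8)^5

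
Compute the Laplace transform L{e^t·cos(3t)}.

L{e^(at)·cos(ωt)} = (s-a)/((s-a)² + ω²), so L{e^t·cos(3t)} = (s-1)/((s-1)² + 9)

Final answer: (s-1)/((s-1)² + 9)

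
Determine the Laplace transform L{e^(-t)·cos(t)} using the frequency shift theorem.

Frequency shift: L{e^(at)f(t)} = F(s-a). L{e^(-t)·cos(t)} = (s+1)/((s+1)² + 1)

Final answer: (s+1)/((s+1)² + 1)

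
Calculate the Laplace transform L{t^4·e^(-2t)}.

L{t^n·e^(at)} = n!/(s-a)^(n+1), so L{t^4·e^(-2t)} = 24/(s+2)^5

Final answer: 24/(s+2)^5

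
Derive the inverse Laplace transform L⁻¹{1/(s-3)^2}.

L⁻¹{n!/(s-a)^(n+1)} = t^n·e^(at), so L⁻¹{1/(s-3)^2} = t·e^(3t)

Final answer: t·e^(3t)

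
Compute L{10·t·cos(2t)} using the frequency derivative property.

L{cos(2t)} = s/(s² + 4). Derivative: d/ds[s/(s² + 4)] = [(s² + 4) - s·2s]/(s² + 4)² = (4 - s²)/(s² + 4)². So L{t·cos(2t)} = -F'(s) = (s² - 4)/(s² + 4)². Then L{10·t·cos(2t)} = 10·(s² - 4)/(s² + 4)²

Final answer: 10·(s² - 4)/(s² + 4)²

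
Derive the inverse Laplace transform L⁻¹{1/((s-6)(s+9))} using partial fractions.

Decompose: A/(s-6) + B/(s+9). A = 1/15, B = -1/15. f(t) = (e^(6t) - e^(-9t))/15

Final answer: (e^(6t) - e^(-9t))/15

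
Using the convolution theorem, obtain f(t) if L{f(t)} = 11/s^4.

11/s^4 = (11/s)·(1/s^3) = L{11}·L{t^2/2}. By convolution, f(t) = 11*t^2/2 = ∫₀ᵗ 11·τ^2/2 dτ = 11·t^3/6

Final answer: 11·t^3/6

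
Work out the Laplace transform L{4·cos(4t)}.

L{cos(ωt)} = s/(s² + ω²), so L{cos(4t)} = s/(s² + 16). Then L{4·cos(4t)} = 4·s/(s² + 16) = 4s/(s² + 16)

Final answer: 4s/(s² + 16)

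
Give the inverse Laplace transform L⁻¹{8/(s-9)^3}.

L⁻¹{n!/(s-a)^(n+1)} = t^n·e^(at) with n=2, a=9. So L⁻¹{2/(s-9)^3} = t^2·e^(9t), and L⁻¹{8/(s-9)^3} = (8/2)·t^2·e^(9t) = 4·t^2·e^(9t)

Final answer: 4·t^2·e^(9t)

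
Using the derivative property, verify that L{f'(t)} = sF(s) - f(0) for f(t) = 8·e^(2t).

f'(t) = 16e^(2t). Direct: L{f'(t)} = 16/(s-2). Property: s·8/(s-2) - 8 = (8s - 8(s-2))/(s-2) = 16/(s-2). ✓

Final answer: 16/(s-2)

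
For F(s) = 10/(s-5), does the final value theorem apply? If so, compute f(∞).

sF(s) = 10s/(s-5) has a pole at s = 5 in the right half-plane. Theorem does NOT apply (unstable system; f(t) = 10·e^(5t) grows without bound).

Final answer: Not applicable (unstable)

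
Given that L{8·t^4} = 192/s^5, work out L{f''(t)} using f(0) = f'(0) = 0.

L{f''(t)} = s²F(s) - sf(0) - f'(0) = s²·192/s^5 - 0 - 0 = 192/s^3

Final answer: 192/s^3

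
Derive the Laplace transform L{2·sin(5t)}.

L{sin(ωt)} = ω/(s² + ω²), so L{sin(5t)} = 5/(s² + 25). Then L{2·sin(5t)} = 2·5/(s² + 25) = 10/(s² + 25)

Final answer: 10/(s² + 25)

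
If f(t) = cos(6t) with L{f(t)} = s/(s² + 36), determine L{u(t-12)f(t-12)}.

Time shift theorem: L{u(t-a)f(t-a)} = e^(-as)F(s). Here a=12, F(s) = s/(s² + 36), so L{u(t-12)f(t-12)} = e^(-12s)·s/(s² + 36)

Final answer: e^(-12s)·s/(s² + 36)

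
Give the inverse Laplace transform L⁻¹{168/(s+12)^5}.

L⁻¹{n!/(s-a)^(n+1)} = t^n·e^(at) with n=4, a=-12. So L⁻¹{24/(s+12)^5} = t^4·e^(-12t), and L⁻¹{168/(s+12)^5} = (168/24)·t^4·e^(-12t) = 7·t^4·e^(-12t)

Final answer: 7·t^4·e^(-12t)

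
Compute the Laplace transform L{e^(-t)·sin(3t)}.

L{e^(at)·sin(ωt)} = ω/((s-a)² + ω²), so L{e^(-t)·sin(3t)} = 3/((s+1)² + 9)

Final answer: 3/((s+1)² + 9)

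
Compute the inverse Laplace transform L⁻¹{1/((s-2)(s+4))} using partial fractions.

Decompose: A/(s-2) + B/(s+4). A = 1/6, B = -1/6. f(t) = (e^(2t) - e^(-4t))/6

Final answer: (e^(2t) - e^(-4t))/6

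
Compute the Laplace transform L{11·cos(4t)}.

L{cos(ωt)} = s/(s² + ω²), so L{cos(4t)} = s/(s² + 16). Then L{11·cos(4t)} = 11·s/(s² + 16) = 11s/(s² + 16)

Final answer: 11s/(s² + 16)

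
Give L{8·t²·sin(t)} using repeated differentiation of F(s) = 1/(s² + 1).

F(s) = 1/(s² + 1). F'(s) = -2s/(s² + 1)². F''(s) = -2(1 - 3s²)/(s² + 1)³ = (6s² - 2)/(s² + 1)³. So L{t²·sin(t)} = (-1)² F''(s) = (6s² - 2)/(s² + 1)³. Then L{8·t²·sin(t)} = 8·(6s² - 2)/(s² + 1)³ = (48s² - 16)/(s² + 1)³

Final answer: (48s² - 16)/(s² + 1)³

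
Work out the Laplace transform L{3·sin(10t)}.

L{sin(ωt)} = ω/(s² + ω²), so L{sin(10t)} = 10/(s² + 100). Then L{3·sin(10t)} = 3·10/(s² + 100) = 30/(s² + 100)

Final answer: 30/(s² + 100)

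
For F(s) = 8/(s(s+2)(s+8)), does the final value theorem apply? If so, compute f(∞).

Poles of sF(s) = 8/((s+2)(s+8)) are at s = -2 and s = -8, both in the left half-plane. Theorem applies. f(∞) = lim_{s→0} sF(s) = 8/(2·8) = 1/2

Final answer: 1/2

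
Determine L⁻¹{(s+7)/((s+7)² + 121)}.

Using frequency shift: L⁻¹{(s-a)/((s-a)² + b²)} = e^(at)cos(bt). Here a=-7, b=11

Final answer: e^(-7t)·cos(11t)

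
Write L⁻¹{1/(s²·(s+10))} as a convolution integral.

1/(s²·(s+10)) = (1/s^2)·(1/(s+10)) = L{t}·L{e^(-10t)}. So f(t) = t*e^(-10t) = ∫₀ᵗ τ·e^(-10(t-τ)) dτ

Final answer: ∫₀ᵗ τ·e^(-10(t-τ)) dτ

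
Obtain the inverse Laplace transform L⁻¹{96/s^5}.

L⁻¹{n!/s^(n+1)} = t^n with n=4. So L⁻¹{24/s^5} = t^4, and L⁻¹{96/s^5} = (96/24)·t^4 = 4·t^4

Final answer: 4·t^4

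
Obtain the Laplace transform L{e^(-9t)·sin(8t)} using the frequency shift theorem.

Frequency shift: L{e^(at)f(t)} = F(s-a). L{e^(-9t)·sin(8t)} = 8/((s+9)² + 64)

Final answer: 8/((s+9)² + 64)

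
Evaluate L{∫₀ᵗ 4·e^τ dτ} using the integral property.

L{∫₀ᵗ f(τ)dτ} = F(s)/s with F(s) = 4/(s-1), so L{∫₀ᵗ 4·e^τ dτ} = 4/(s(s-1))

Final answer: 4/(s(s-1))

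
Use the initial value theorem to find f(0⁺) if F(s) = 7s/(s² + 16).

f(0⁺) = lim_{s→∞} s·7s/(s² + 16) = lim_{s→∞} 7s²/(s² + 16) = 7

Final answer: 7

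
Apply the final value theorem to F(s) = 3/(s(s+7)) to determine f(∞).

f(∞) = lim_{s→0} s·3/(s(s+7)) = lim_{s→0} 3/(s+7) = 3/7 = 3/7

Final answer: 3/7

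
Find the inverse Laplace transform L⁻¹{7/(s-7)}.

L⁻¹{1/(s-a)} = e^(at), so L⁻¹{1/(s-7)} = e^(7t), and L⁻¹{7/(s-7)} = 7·e^(7t)

Final answer: 7·e^(7t)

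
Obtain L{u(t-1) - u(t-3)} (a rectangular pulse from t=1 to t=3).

L{u(t-a)} = e^(-as)/s. L{u(t-1) - u(t-3)} = (e^(-s) - e^(-3s))/s

Final answer: (e^(-s) - e^(-3s))/s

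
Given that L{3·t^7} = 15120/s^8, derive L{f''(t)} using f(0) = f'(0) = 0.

L{f''(t)} = s²F(s) - sf(0) - f'(0) = s²·15120/s^8 - 0 - 0 = 15120/s^6

Final answer: 15120/s^6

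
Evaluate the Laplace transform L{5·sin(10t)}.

L{sin(ωt)} = ω/(s² + ω²), so L{sin(10t)} = 10/(s² + 100). Then L{5·sin(10t)} = 5·10/(s² + 100) = 50/(s² + 100)

Final answer: 50/(s² + 100)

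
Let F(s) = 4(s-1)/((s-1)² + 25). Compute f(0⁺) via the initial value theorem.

f(0⁺) = lim_{s→∞} sF(s) = lim_{s→∞} 4s(s-1)/((s-1)² + 25) = 4

Final answer: 4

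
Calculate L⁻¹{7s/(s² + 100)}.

This is the form c·s/(s² + a²) with a = 10, c = 7. L⁻¹ = 7·cos(10t)

Final answer: 7·cos(10t)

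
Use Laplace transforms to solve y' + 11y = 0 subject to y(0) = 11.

L{y'} + 11L{y} = 0. sY - 11 + 11Y = 0. Y(s+11) = 11. Y = 11/(s+11)

Final answer: y(t) = 11e^(-11t)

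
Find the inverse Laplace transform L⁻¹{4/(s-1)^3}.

L⁻¹{n!/(s-a)^(n+1)} = t^n·e^(at) with n=2, a=1. So L⁻¹{2/(s-1)^3} = t^2·e^t, and L⁻¹{4/(s-1)^3} = (4/2)·t^2·e^t = 2·t^2·e^t

Final answer: 2·t^2·e^t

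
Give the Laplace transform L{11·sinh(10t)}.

L{sinh(ωt)} = ω/(s² - ω²), so L{sinh(10t)} = 10/(s² - 100). Then L{11·sinh(10t)} = 11·10/(s² - 100) = 110/(s² - 100)

Final answer: 110/(s² - 100)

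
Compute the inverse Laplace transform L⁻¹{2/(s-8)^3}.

L⁻¹{n!/(s-a)^(n+1)} = t^n·e^(at), so L⁻¹{2/(s-8)^3} = t^2·e^(8t)

Final answer: t^2·e^(8t)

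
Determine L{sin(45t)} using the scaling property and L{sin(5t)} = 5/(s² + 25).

Using L{f(at)} = (1/a)F(s/a) with a=9: L{sin(45t)} = (1/9) · 5/((s/9)² + 25) = (1/9) · 5·81/(s² + 2025) = 45/(s² + 2025)

Final answer: 45/(s² + 2025)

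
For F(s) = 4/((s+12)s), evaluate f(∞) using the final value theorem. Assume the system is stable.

f(∞) = lim_{s→0} sF(s) = lim_{s→0} 4/(s+12) = 1/3

Final answer: 1/3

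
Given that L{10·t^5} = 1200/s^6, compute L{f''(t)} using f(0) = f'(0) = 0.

L{f''(t)} = s²F(s) - sf(0) - f'(0) = s²·1200/s^6 - 0 - 0 = 1200/s^4

Final answer: 1200/s^4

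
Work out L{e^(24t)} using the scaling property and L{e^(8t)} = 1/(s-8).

Using L{f(at)} = (1/a)F(s/a) with a=3 and f(t) = e^(8t): L{e^(24t)} = (1/3) · 1/((s/3)-8) = (1/3) · 3/(s-24) = 1/(s-24)

Final answer: 1/(s-24)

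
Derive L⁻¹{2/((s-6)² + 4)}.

Form: b/((s-a)² + b²) → e^(at)sin(bt). With a=6, b=2

Final answer: e^(6t)·sin(2t)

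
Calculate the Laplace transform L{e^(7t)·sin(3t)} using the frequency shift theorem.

Frequency shift: L{e^(at)f(t)} = F(s-a). L{e^(7t)·sin(3t)} = 3/((s-7)² + 9)

Final answer: 3/((s-7)² + 9)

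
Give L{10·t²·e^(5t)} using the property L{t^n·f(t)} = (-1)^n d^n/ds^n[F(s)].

L{e^(5t)} = 1/(s-5). d/ds[1/(s-5)] = -1/(s-5)². d²/ds²[1/(s-5)] = 2/(s-5)³. So L{t²·e^(5t)} = (-1)² · 2/(s-5)³ = 2/(s-5)³. Then L{10·t²·e^(5t)} = 10·2/(s-5)³ = 20/(s-5)³

Final answer: 20/(s-5)³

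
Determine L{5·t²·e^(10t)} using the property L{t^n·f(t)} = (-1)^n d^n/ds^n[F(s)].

L{e^(10t)} = 1/(s-10). d/ds[1/(s-10)] = -1/(s-10)². d²/ds²[1/(s-10)] = 2/(s-10)³. So L{t²·e^(10t)} = (-1)² · 2/(s-10)³ = 2/(s-10)³. Then L{5·t²·e^(10t)} = 5·2/(s-10)³ = 10/(s-10)³

Final answer: 10/(s-10)³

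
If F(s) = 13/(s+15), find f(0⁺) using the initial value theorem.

f(0⁺) = lim_{s→∞} s·13/(s+15) = lim_{s→∞} 13s/(s+15) = 13

Final answer: 13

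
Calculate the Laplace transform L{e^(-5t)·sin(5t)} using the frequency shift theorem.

Frequency shift: L{e^(at)f(t)} = F(s-a). L{e^(-5t)·sin(5t)} = 5/((s+5)² + 25)

Final answer: 5/((s+5)² + 25)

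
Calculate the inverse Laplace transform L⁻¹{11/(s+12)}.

L⁻¹{1/(s-a)} = e^(at), so L⁻¹{1/(s+12)} = e^(-12t), and L⁻¹{11/(s+12)} = 11·e^(-12t)

Final answer: 11·e^(-12t)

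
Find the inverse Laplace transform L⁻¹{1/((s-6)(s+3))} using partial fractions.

Decompose: A/(s-6) + B/(s+3). A = 1/9, B = -1/9. f(t) = (e^(6t) - e^(-3t))/9

Final answer: (e^(6t) - e^(-3t))/9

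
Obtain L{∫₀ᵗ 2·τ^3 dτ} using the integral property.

L{∫₀ᵗ f(τ)dτ} = F(s)/s with f(t) = 2t^3. F(s) = 12/s^4, so L{∫₀ᵗ 2·τ^3 dτ} = (12/s^4)/s = 12/s^5. (Check: ∫₀ᵗ 2·τ^3 dτ = 2t^4/4.)

Final answer: 12/s^5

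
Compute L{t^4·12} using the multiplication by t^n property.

L{12} = 12/s. d^1/ds^1[1/s] = -1/s². d^2/ds^2[1/s] = 2/s^3. d^3/ds^3[1/s] = -6/s^4. d^4/ds^4[1/s] = 24/s^5. So L{t^4} = (-1)^{4}·24/s^5 = 24/s^5. Then L{t^4·12} = 12·24/s^5 = 288/s^5

Final answer: 288/s^5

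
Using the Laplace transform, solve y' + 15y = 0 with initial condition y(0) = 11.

L{y'} + 15L{y} = 0. sY - 11 + 15Y = 0. Y(s+15) = 11. Y = 11/(s+15)

Final answer: y(t) = 11e^(-15t)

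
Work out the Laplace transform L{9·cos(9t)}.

L{cos(ωt)} = s/(s² + ω²), so L{cos(9t)} = s/(s² + 81). Then L{9·cos(9t)} = 9·s/(s² + 81) = 9s/(s² + 81)

Final answer: 9s/(s² + 81)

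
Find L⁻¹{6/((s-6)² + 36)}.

Form: b/((s-a)² + b²) → e^(at)sin(bt). With a=6, b=6

Final answer: e^(6t)·sin(6t)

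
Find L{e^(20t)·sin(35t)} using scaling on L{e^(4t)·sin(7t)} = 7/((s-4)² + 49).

Scaling with a=5: L{e^(20t)·sin(35t)} = (1/5) · 7/((s/5-4)² + 49). Simplifying: 35/((s-20)² + 1225)

Final answer: 35/((s-20)² + 1225)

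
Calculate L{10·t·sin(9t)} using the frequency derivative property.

L{sin(9t)} = 9/(s² + 81). By L{t·f(t)} = -F'(s): -d/ds[9/(s² + 81)] = -(9)·(-2s)/(s² + 81)² = 18s/(s² + 81)². Then L{10·t·sin(9t)} = 10·18s/(s² + 81)² = 180s/(s² + 81)²

Final answer: 180s/(s² + 81)²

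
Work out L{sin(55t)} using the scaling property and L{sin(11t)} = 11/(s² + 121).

Using L{f(at)} = (1/a)F(s/a) with a=5: L{sin(55t)} = (1/5) · 11/((s/5)² + 121) = (1/5) · 11·25/(s² + 3025) = 55/(s² + 3025)

Final answer: 55/(s² + 3025)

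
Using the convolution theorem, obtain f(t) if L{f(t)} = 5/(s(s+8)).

5/(s(s+8)) = (5/s)·(1/(s+8)) = L{5}·L{e^(-8t)}. By convolution, f(t) = 5*e^(-8t) = ∫₀ᵗ 5·e^(-8τ) dτ = 5·(1 - e^(-8t))/8

Final answer: 5·(1 - e^(-8t))/8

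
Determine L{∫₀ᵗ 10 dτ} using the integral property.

L{∫₀ᵗ f(τ)dτ} = F(s)/s with f(t) = 10. F(s) = 10/s, so L{∫₀ᵗ 10 dτ} = (10/s)/s = 10/s². (Check: ∫₀ᵗ 10 dτ = 10t.)

Final answer: 10/s²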